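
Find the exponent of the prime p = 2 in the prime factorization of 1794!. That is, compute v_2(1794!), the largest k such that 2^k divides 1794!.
v_2(1794!) = 1790

Legendre's formula: v_p(n!) = Σ_{k ≥ 1} ⌊n / p^k⌋. For p = 2, n = 1794, the terms are:
  ⌊1794/2^1⌋ = ⌊1794/2⌋ = 897
  ⌊1794/2^2⌋ = ⌊1794/4⌋ = 448
  ⌊1794/2^3⌋ = ⌊1794/8⌋ = 224
  ⌊1794/2^4⌋ = ⌊1794/16⌋ = 112
  ⌊1794/2^5⌋ = ⌊1794/32⌋ = 56
  ⌊1794/2^6⌋ = ⌊1794/64⌋ = 28
  ⌊1794/2^7⌋ = ⌊1794/128⌋ = 14
  ⌊1794/2^8⌋ = ⌊1794/256⌋ = 7
  ⌊1794/2^9⌋ = ⌊1794/512⌋ = 3
  ⌊1794/2^10⌋ = ⌊1794/1024⌋ = 1
(the next term ⌊1794/2^11⌋ = 0, terminating the sum). Summing: v_2(1794!) = 897 + 448 + 224 + 112 + 56 + 28 + 14 + 7 + 3 + 1 = 1790.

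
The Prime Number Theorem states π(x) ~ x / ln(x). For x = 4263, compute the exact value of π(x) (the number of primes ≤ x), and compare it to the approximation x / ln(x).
π(4263) = 585;  x/ln(x) ≈ 510.07;  relative error ≈ 12.81%.

Directly count primes up to 4263: π(4263) = 585. The PNT approximation gives 4263/ln(4263) ≈ 4263/8.35773 ≈ 510.07. Relative error (π(x) − x/ln(x)) / π(x) ≈ 12.81%; the approximation is known to undercount slightly (Li(x) is a better estimate).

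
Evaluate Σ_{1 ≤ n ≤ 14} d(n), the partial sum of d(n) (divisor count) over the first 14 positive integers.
Σ_{n ≤ 14} d(n) = 41

Compute d(n) for each 1 ≤ n ≤ 14: d(1) = 1, d(2) = 2, d(3) = 2, d(4) = 3, d(5) = 2, d(6) = 4, d(7) = 2, d(8) = 4, d(9) = 3, d(10) = 4, d(11) = 2, d(12) = 6, d(13) = 2, d(14) = 4. Summing all 14 values: 41. (Dirichlet's divisor formula: Σ_{n ≤ x} d(n) = x ln(x) + (2γ − 1) x + O(√x). For x = 14, the asymptotic estimate is ≈ 39.11.)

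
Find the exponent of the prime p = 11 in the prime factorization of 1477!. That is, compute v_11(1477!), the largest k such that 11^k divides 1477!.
v_11(1477!) = 147

Legendre's formula: v_p(n!) = Σ_{k ≥ 1} ⌊n / p^k⌋. For p = 11, n = 1477, the terms are:
  ⌊1477/11^1⌋ = ⌊1477/11⌋ = 134
  ⌊1477/11^2⌋ = ⌊1477/121⌋ = 12
  ⌊1477/11^3⌋ = ⌊1477/1331⌋ = 1
(the next term ⌊1477/11^4⌋ = 0, terminating the sum). Summing: v_11(1477!) = 134 + 12 + 1 = 147.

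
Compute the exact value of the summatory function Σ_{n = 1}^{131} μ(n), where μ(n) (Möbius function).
Σ_{n ≤ 131} μ(n) = -3

Compute μ(n) for each 1 ≤ n ≤ 131: μ(1) = 1, μ(2) = -1, μ(3) = -1, μ(4) = 0, μ(5) = -1, μ(6) = 1, μ(7) = -1, μ(8) = 0, μ(9) = 0, μ(10) = 1, μ(11) = -1, μ(12) = 0, μ(13) = -1, μ(14) = 1, μ(15) = 1, μ(16) = 0, μ(17) = -1, μ(18) = 0, μ(19) = -1, μ(20) = 0, μ(21) = 1, μ(22) = 1, μ(23) = -1, μ(24) = 0, μ(25) = 0, μ(26) = 1, μ(27) = 0, μ(28) = 0, μ(29) = -1, μ(30) = -1, μ(31) = -1, μ(32) = 0, μ(33) = 1, μ(34) = 1, μ(35) = 1, μ(36) = 0, μ(37) = -1, μ(38) = 1, μ(39) = 1, μ(40) = 0, μ(41) = -1, μ(42) = -1, μ(43) = -1, μ(44) = 0, μ(45) = 0, μ(46) = 1, μ(47) = -1, μ(48) = 0, μ(49) = 0, μ(50) = 0, μ(51) = 1, μ(52) = 0, μ(53) = -1, μ(54) = 0, μ(55) = 1, μ(56) = 0, μ(57) = 1, μ(58) = 1, μ(59) = -1, μ(60) = 0, μ(61) = -1, μ(62) = 1, μ(63) = 0, μ(64) = 0, μ(65) = 1, μ(66) = -1, μ(67) = -1, μ(68) = 0, μ(69) = 1, μ(70) = -1, μ(71) = -1, μ(72) = 0, μ(73) = -1, μ(74) = 1, μ(75) = 0, μ(76) = 0, μ(77) = 1, μ(78) = -1, μ(79) = -1, μ(80) = 0, μ(81) = 0, μ(82) = 1, μ(83) = -1, μ(84) = 0, μ(85) = 1, μ(86) = 1, μ(87) = 1, μ(88) = 0, μ(89) = -1, μ(90) = 0, μ(91) = 1, μ(92) = 0, μ(93) = 1, μ(94) = 1, μ(95) = 1, μ(96) = 0, μ(97) = -1, μ(98) = 0, μ(99) = 0, μ(100) = 0, μ(101) = -1, μ(102) = -1, μ(103) = -1, μ(104) = 0, μ(105) = -1, μ(106) = 1, μ(107) = -1, μ(108) = 0, μ(109) = -1, μ(110) = -1, μ(111) = 1, μ(112) = 0, μ(113) = -1, μ(114) = -1, μ(115) = 1, μ(116) = 0, μ(117) = 0, μ(118) = 1, μ(119) = 1, μ(120) = 0, μ(121) = 0, μ(122) = 1, μ(123) = 1, μ(124) = 0, μ(125) = 0, μ(126) = 0, μ(127) = -1, μ(128) = 0, μ(129) = 1, μ(130) = -1, μ(131) = -1. Summing all 131 values: -3. (Mertens function M(x) = Σ_{n ≤ x} μ(n); on average M(x) should be small (PNT ⟺ M(x) = o(x)).)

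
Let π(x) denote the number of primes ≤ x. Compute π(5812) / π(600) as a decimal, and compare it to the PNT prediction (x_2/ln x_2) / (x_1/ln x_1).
π(5812)/π(600) = 762/109 ≈ 6.9908;  PNT prediction ≈ 7.1490.

π(600) = 109 and π(5812) = 762, so π(5812)/π(600) ≈ 6.9908. The PNT-predicted ratio is (5812/ln(5812)) / (600/ln(600)) ≈ 7.1490. The two agree to within a few percent, as expected.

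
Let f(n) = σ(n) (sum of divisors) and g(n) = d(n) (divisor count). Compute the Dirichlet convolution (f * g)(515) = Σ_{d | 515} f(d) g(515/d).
(σ * d)(515) = 848

Divisors of 515: [1, 5, 103, 515]. For each d | 515:
  d = 1: σ(1) · d(515/1) = 1 · 4 = 4
  d = 5: σ(5) · d(515/5) = 6 · 2 = 12
  d = 103: σ(103) · d(515/103) = 104 · 2 = 208
  d = 515: σ(515) · d(515/515) = 624 · 1 = 624
Summing: (σ * d)(515) = 4 + 12 + 208 + 624 = 848.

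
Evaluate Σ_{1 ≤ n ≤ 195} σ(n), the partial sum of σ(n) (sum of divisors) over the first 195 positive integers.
Σ_{n ≤ 195} σ(n) = 31314

Compute σ(n) for each 1 ≤ n ≤ 195: σ(1) = 1, σ(2) = 3, σ(3) = 4, σ(4) = 7, σ(5) = 6, σ(6) = 12, σ(7) = 8, σ(8) = 15, σ(9) = 13, σ(10) = 18, σ(11) = 12, σ(12) = 28, σ(13) = 14, σ(14) = 24, σ(15) = 24, σ(16) = 31, σ(17) = 18, σ(18) = 39, σ(19) = 20, σ(20) = 42, σ(21) = 32, σ(22) = 36, σ(23) = 24, σ(24) = 60, σ(25) = 31, σ(26) = 42, σ(27) = 40, σ(28) = 56, σ(29) = 30, σ(30) = 72, σ(31) = 32, σ(32) = 63, σ(33) = 48, σ(34) = 54, σ(35) = 48, σ(36) = 91, σ(37) = 38, σ(38) = 60, σ(39) = 56, σ(40) = 90, σ(41) = 42, σ(42) = 96, σ(43) = 44, σ(44) = 84, σ(45) = 78, σ(46) = 72, σ(47) = 48, σ(48) = 124, σ(49) = 57, σ(50) = 93, σ(51) = 72, σ(52) = 98, σ(53) = 54, σ(54) = 120, σ(55) = 72, σ(56) = 120, σ(57) = 80, σ(58) = 90, σ(59) = 60, σ(60) = 168, σ(61) = 62, σ(62) = 96, σ(63) = 104, σ(64) = 127, σ(65) = 84, σ(66) = 144, σ(67) = 68, σ(68) = 126, σ(69) = 96, σ(70) = 144, σ(71) = 72, σ(72) = 195, σ(73) = 74, σ(74) = 114, σ(75) = 124, σ(76) = 140, σ(77) = 96, σ(78) = 168, σ(79) = 80, σ(80) = 186, σ(81) = 121, σ(82) = 126, σ(83) = 84, σ(84) = 224, σ(85) = 108, σ(86) = 132, σ(87) = 120, σ(88) = 180, σ(89) = 90, σ(90) = 234, σ(91) = 112, σ(92) = 168, σ(93) = 128, σ(94) = 144, σ(95) = 120, σ(96) = 252, σ(97) = 98, σ(98) = 171, σ(99) = 156, σ(100) = 217, σ(101) = 102, σ(102) = 216, σ(103) = 104, σ(104) = 210, σ(105) = 192, σ(106) = 162, σ(107) = 108, σ(108) = 280, σ(109) = 110, σ(110) = 216, σ(111) = 152, σ(112) = 248, σ(113) = 114, σ(114) = 240, σ(115) = 144, σ(116) = 210, σ(117) = 182, σ(118) = 180, σ(119) = 144, σ(120) = 360, σ(121) = 133, σ(122) = 186, σ(123) = 168, σ(124) = 224, σ(125) = 156, σ(126) = 312, σ(127) = 128, σ(128) = 255, σ(129) = 176, σ(130) = 252, σ(131) = 132, σ(132) = 336, σ(133) = 160, σ(134) = 204, σ(135) = 240, σ(136) = 270, σ(137) = 138, σ(138) = 288, σ(139) = 140, σ(140) = 336, σ(141) = 192, σ(142) = 216, σ(143) = 168, σ(144) = 403, σ(145) = 180, σ(146) = 222, σ(147) = 228, σ(148) = 266, σ(149) = 150, σ(150) = 372, σ(151) = 152, σ(152) = 300, σ(153) = 234, σ(154) = 288, σ(155) = 192, σ(156) = 392, σ(157) = 158, σ(158) = 240, σ(159) = 216, σ(160) = 378, σ(161) = 192, σ(162) = 363, σ(163) = 164, σ(164) = 294, σ(165) = 288, σ(166) = 252, σ(167) = 168, σ(168) = 480, σ(169) = 183, σ(170) = 324, σ(171) = 260, σ(172) = 308, σ(173) = 174, σ(174) = 360, σ(175) = 248, σ(176) = 372, σ(177) = 240, σ(178) = 270, σ(179) = 180, σ(180) = 546, σ(181) = 182, σ(182) = 336, σ(183) = 248, σ(184) = 360, σ(185) = 228, σ(186) = 384, σ(187) = 216, σ(188) = 336, σ(189) = 320, σ(190) = 360, σ(191) = 192, σ(192) = 508, σ(193) = 194, σ(194) = 294, σ(195) = 336. Summing all 195 values: 31314. (Average order: Σ_{n ≤ x} σ(n) ~ (π²/12) x². For x = 195, (π²/12)·195² ≈ 31274.31.)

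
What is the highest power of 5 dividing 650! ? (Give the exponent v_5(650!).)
v_5(650!) = 162

Legendre's formula: v_p(n!) = Σ_{k ≥ 1} ⌊n / p^k⌋. For p = 5, n = 650, the terms are:
  ⌊650/5^1⌋ = ⌊650/5⌋ = 130
  ⌊650/5^2⌋ = ⌊650/25⌋ = 26
  ⌊650/5^3⌋ = ⌊650/125⌋ = 5
  ⌊650/5^4⌋ = ⌊650/625⌋ = 1
(the next term ⌊650/5^5⌋ = 0, terminating the sum). Summing: v_5(650!) = 130 + 26 + 5 + 1 = 162.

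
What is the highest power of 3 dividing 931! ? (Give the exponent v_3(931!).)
v_3(931!) = 462

Legendre's formula: v_p(n!) = Σ_{k ≥ 1} ⌊n / p^k⌋. For p = 3, n = 931, the terms are:
  ⌊931/3^1⌋ = ⌊931/3⌋ = 310
  ⌊931/3^2⌋ = ⌊931/9⌋ = 103
  ⌊931/3^3⌋ = ⌊931/27⌋ = 34
  ⌊931/3^4⌋ = ⌊931/81⌋ = 11
  ⌊931/3^5⌋ = ⌊931/243⌋ = 3
  ⌊931/3^6⌋ = ⌊931/729⌋ = 1
(the next term ⌊931/3^7⌋ = 0, terminating the sum). Summing: v_3(931!) = 310 + 103 + 34 + 11 + 3 + 1 = 462.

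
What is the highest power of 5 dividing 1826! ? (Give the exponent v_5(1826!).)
v_5(1826!) = 454

Legendre's formula: v_p(n!) = Σ_{k ≥ 1} ⌊n / p^k⌋. For p = 5, n = 1826, the terms are:
  ⌊1826/5^1⌋ = ⌊1826/5⌋ = 365
  ⌊1826/5^2⌋ = ⌊1826/25⌋ = 73
  ⌊1826/5^3⌋ = ⌊1826/125⌋ = 14
  ⌊1826/5^4⌋ = ⌊1826/625⌋ = 2
(the next term ⌊1826/5^5⌋ = 0, terminating the sum). Summing: v_5(1826!) = 365 + 73 + 14 + 2 = 454.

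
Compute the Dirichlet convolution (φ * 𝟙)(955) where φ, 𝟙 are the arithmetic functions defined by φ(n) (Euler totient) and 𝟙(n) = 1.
(φ * 𝟙)(955) = 955

Divisors of 955: [1, 5, 191, 955]. For each d | 955:
  d = 1: φ(1) · 𝟙(955/1) = 1 · 1 = 1
  d = 5: φ(5) · 𝟙(955/5) = 4 · 1 = 4
  d = 191: φ(191) · 𝟙(955/191) = 190 · 1 = 190
  d = 955: φ(955) · 𝟙(955/955) = 760 · 1 = 760
Summing: (φ * 𝟙)(955) = 1 + 4 + 190 + 760 = 955.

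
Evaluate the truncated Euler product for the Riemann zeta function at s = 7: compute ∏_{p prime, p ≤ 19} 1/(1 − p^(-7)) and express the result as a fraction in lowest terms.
∏ = 155826023762586560111512988551201501037015625/154535761885293084095586902270463356349603488

The primes p ≤ 19 are [2, 3, 5, 7, 11, 13, 17, 19]. For each prime, (1 − 1/p^7)^(-1) = p^7 / (p^7 − 1). The product is (1 − 1/2^7)^(-1), (1 − 1/3^7)^(-1), (1 − 1/5^7)^(-1), (1 − 1/7^7)^(-1), (1 − 1/11^7)^(-1), (1 − 1/13^7)^(-1), (1 − 1/17^7)^(-1), (1 − 1/19^7)^(-1) = ∏ p^7 / (p^7 − 1) = 155826023762586560111512988551201501037015625/154535761885293084095586902270463356349603488.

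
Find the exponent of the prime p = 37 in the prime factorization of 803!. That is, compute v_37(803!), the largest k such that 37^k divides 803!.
v_37(803!) = 21

Legendre's formula: v_p(n!) = Σ_{k ≥ 1} ⌊n / p^k⌋. For p = 37, n = 803, the terms are:
  ⌊803/37^1⌋ = ⌊803/37⌋ = 21
(the next term ⌊803/37^2⌋ = 0, terminating the sum). Summing: v_37(803!) = 21 = 21.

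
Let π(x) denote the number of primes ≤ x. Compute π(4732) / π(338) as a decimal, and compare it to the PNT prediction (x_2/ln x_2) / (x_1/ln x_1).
π(4732)/π(338) = 638/68 ≈ 9.3824;  PNT prediction ≈ 9.6339.

π(338) = 68 and π(4732) = 638, so π(4732)/π(338) ≈ 9.3824. The PNT-predicted ratio is (4732/ln(4732)) / (338/ln(338)) ≈ 9.6339. The two agree to within a few percent, as expected.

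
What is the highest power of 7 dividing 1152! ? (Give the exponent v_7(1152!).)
v_7(1152!) = 190

Legendre's formula: v_p(n!) = Σ_{k ≥ 1} ⌊n / p^k⌋. For p = 7, n = 1152, the terms are:
  ⌊1152/7^1⌋ = ⌊1152/7⌋ = 164
  ⌊1152/7^2⌋ = ⌊1152/49⌋ = 23
  ⌊1152/7^3⌋ = ⌊1152/343⌋ = 3
(the next term ⌊1152/7^4⌋ = 0, terminating the sum). Summing: v_7(1152!) = 164 + 23 + 3 = 190.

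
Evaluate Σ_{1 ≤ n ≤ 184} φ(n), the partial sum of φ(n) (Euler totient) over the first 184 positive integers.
Σ_{n ≤ 184} φ(n) = 10340

Compute φ(n) for each 1 ≤ n ≤ 184: φ(1) = 1, φ(2) = 1, φ(3) = 2, φ(4) = 2, φ(5) = 4, φ(6) = 2, φ(7) = 6, φ(8) = 4, φ(9) = 6, φ(10) = 4, φ(11) = 10, φ(12) = 4, φ(13) = 12, φ(14) = 6, φ(15) = 8, φ(16) = 8, φ(17) = 16, φ(18) = 6, φ(19) = 18, φ(20) = 8, φ(21) = 12, φ(22) = 10, φ(23) = 22, φ(24) = 8, φ(25) = 20, φ(26) = 12, φ(27) = 18, φ(28) = 12, φ(29) = 28, φ(30) = 8, φ(31) = 30, φ(32) = 16, φ(33) = 20, φ(34) = 16, φ(35) = 24, φ(36) = 12, φ(37) = 36, φ(38) = 18, φ(39) = 24, φ(40) = 16, φ(41) = 40, φ(42) = 12, φ(43) = 42, φ(44) = 20, φ(45) = 24, φ(46) = 22, φ(47) = 46, φ(48) = 16, φ(49) = 42, φ(50) = 20, φ(51) = 32, φ(52) = 24, φ(53) = 52, φ(54) = 18, φ(55) = 40, φ(56) = 24, φ(57) = 36, φ(58) = 28, φ(59) = 58, φ(60) = 16, φ(61) = 60, φ(62) = 30, φ(63) = 36, φ(64) = 32, φ(65) = 48, φ(66) = 20, φ(67) = 66, φ(68) = 32, φ(69) = 44, φ(70) = 24, φ(71) = 70, φ(72) = 24, φ(73) = 72, φ(74) = 36, φ(75) = 40, φ(76) = 36, φ(77) = 60, φ(78) = 24, φ(79) = 78, φ(80) = 32, φ(81) = 54, φ(82) = 40, φ(83) = 82, φ(84) = 24, φ(85) = 64, φ(86) = 42, φ(87) = 56, φ(88) = 40, φ(89) = 88, φ(90) = 24, φ(91) = 72, φ(92) = 44, φ(93) = 60, φ(94) = 46, φ(95) = 72, φ(96) = 32, φ(97) = 96, φ(98) = 42, φ(99) = 60, φ(100) = 40, φ(101) = 100, φ(102) = 32, φ(103) = 102, φ(104) = 48, φ(105) = 48, φ(106) = 52, φ(107) = 106, φ(108) = 36, φ(109) = 108, φ(110) = 40, φ(111) = 72, φ(112) = 48, φ(113) = 112, φ(114) = 36, φ(115) = 88, φ(116) = 56, φ(117) = 72, φ(118) = 58, φ(119) = 96, φ(120) = 32, φ(121) = 110, φ(122) = 60, φ(123) = 80, φ(124) = 60, φ(125) = 100, φ(126) = 36, φ(127) = 126, φ(128) = 64, φ(129) = 84, φ(130) = 48, φ(131) = 130, φ(132) = 40, φ(133) = 108, φ(134) = 66, φ(135) = 72, φ(136) = 64, φ(137) = 136, φ(138) = 44, φ(139) = 138, φ(140) = 48, φ(141) = 92, φ(142) = 70, φ(143) = 120, φ(144) = 48, φ(145) = 112, φ(146) = 72, φ(147) = 84, φ(148) = 72, φ(149) = 148, φ(150) = 40, φ(151) = 150, φ(152) = 72, φ(153) = 96, φ(154) = 60, φ(155) = 120, φ(156) = 48, φ(157) = 156, φ(158) = 78, φ(159) = 104, φ(160) = 64, φ(161) = 132, φ(162) = 54, φ(163) = 162, φ(164) = 80, φ(165) = 80, φ(166) = 82, φ(167) = 166, φ(168) = 48, φ(169) = 156, φ(170) = 64, φ(171) = 108, φ(172) = 84, φ(173) = 172, φ(174) = 56, φ(175) = 120, φ(176) = 80, φ(177) = 116, φ(178) = 88, φ(179) = 178, φ(180) = 48, φ(181) = 180, φ(182) = 72, φ(183) = 120, φ(184) = 88. Summing all 184 values: 10340. (Average order: Σ_{n ≤ x} φ(n) ~ (3/π²) x². For x = 184, (3/π²)·184² ≈ 10290.99.)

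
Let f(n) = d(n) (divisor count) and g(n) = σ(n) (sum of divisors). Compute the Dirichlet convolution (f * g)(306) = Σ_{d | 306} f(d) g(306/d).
(d * σ)(306) = 2400

Divisors of 306: [1, 2, 3, 6, 9, 17, 18, 34, 51, 102, 153, 306]. For each d | 306:
  d = 1: d(1) · σ(306/1) = 1 · 702 = 702
  d = 2: d(2) · σ(306/2) = 2 · 234 = 468
  d = 3: d(3) · σ(306/3) = 2 · 216 = 432
  d = 6: d(6) · σ(306/6) = 4 · 72 = 288
  d = 9: d(9) · σ(306/9) = 3 · 54 = 162
  d = 17: d(17) · σ(306/17) = 2 · 39 = 78
  d = 18: d(18) · σ(306/18) = 6 · 18 = 108
  d = 34: d(34) · σ(306/34) = 4 · 13 = 52
  d = 51: d(51) · σ(306/51) = 4 · 12 = 48
  d = 102: d(102) · σ(306/102) = 8 · 4 = 32
  d = 153: d(153) · σ(306/153) = 6 · 3 = 18
  d = 306: d(306) · σ(306/306) = 12 · 1 = 12
Summing: (d * σ)(306) = 702 + 468 + 432 + 288 + 162 + 78 + 108 + 52 + 48 + 32 + 18 + 12 = 2400.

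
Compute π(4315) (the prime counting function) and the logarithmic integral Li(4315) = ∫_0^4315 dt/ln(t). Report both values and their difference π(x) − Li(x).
π(4315) = 590;  Li(4315) ≈ 603.17;  π(x) − Li(x) ≈ -13.17.

Direct count of primes ≤ 4315 gives π(4315) = 590. Numerical evaluation of the logarithmic integral gives Li(4315) ≈ 603.17. The difference π(x) − Li(x) ≈ -13.17 is typically negative for small/moderate x (Li(x) overestimates), though Littlewood's theorem shows this sign changes infinitely often.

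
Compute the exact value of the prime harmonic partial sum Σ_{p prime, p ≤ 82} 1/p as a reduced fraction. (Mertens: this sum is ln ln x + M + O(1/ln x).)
Σ 1/p = 5692733621468679832887230172131/3217644767340672907899084554130

π(82) = 22, so the primes ≤ 82 are [2, 3, 5, 7, 11, 13, 17, 19, 23, 29, 31, 37, 41, 43, 47, 53, 59, 61, 67, 71, 73, 79]. Summing 1/p over these primes: 5692733621468679832887230172131/3217644767340672907899084554130 ≈ 1.7692. Mertens estimate ln ln(82) + 0.2615 ≈ 1.7446.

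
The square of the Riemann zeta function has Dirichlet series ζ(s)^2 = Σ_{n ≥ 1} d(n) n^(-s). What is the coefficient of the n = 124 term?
d(124) = 6

ζ(s)^2 = (Σ 1/m^s)(Σ 1/k^s). The coefficient of 1/n^s in the product is the number of ordered pairs (m, k) with mk = n, which equals d(n). For n = 124, divisors are [1, 2, 4, 31, 62, 124], so d(124) = 6.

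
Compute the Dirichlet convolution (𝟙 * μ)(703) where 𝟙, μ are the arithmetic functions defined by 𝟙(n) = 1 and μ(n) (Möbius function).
(𝟙 * μ)(703) = 0

Divisors of 703: [1, 19, 37, 703]. For each d | 703:
  d = 1: 𝟙(1) · μ(703/1) = 1 · 1 = 1
  d = 19: 𝟙(19) · μ(703/19) = 1 · -1 = -1
  d = 37: 𝟙(37) · μ(703/37) = 1 · -1 = -1
  d = 703: 𝟙(703) · μ(703/703) = 1 · 1 = 1
Summing: (𝟙 * μ)(703) = 1 + -1 + -1 + 1 = 0.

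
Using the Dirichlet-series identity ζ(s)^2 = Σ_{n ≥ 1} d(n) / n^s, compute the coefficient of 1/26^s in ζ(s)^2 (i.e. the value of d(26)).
d(26) = 4

ζ(s)^2 = (Σ 1/m^s)(Σ 1/k^s). The coefficient of 1/n^s in the product is the number of ordered pairs (m, k) with mk = n, which equals d(n). For n = 26, divisors are [1, 2, 13, 26], so d(26) = 4.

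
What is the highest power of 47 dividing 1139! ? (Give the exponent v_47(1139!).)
v_47(1139!) = 24

Legendre's formula: v_p(n!) = Σ_{k ≥ 1} ⌊n / p^k⌋. For p = 47, n = 1139, the terms are:
  ⌊1139/47^1⌋ = ⌊1139/47⌋ = 24
(the next term ⌊1139/47^2⌋ = 0, terminating the sum). Summing: v_47(1139!) = 24 = 24.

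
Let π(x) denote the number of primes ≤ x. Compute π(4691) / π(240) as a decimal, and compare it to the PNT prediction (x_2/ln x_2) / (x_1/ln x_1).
π(4691)/π(240) = 634/52 ≈ 12.1923;  PNT prediction ≈ 12.6723.

π(240) = 52 and π(4691) = 634, so π(4691)/π(240) ≈ 12.1923. The PNT-predicted ratio is (4691/ln(4691)) / (240/ln(240)) ≈ 12.6723. The two agree to within a few percent, as expected.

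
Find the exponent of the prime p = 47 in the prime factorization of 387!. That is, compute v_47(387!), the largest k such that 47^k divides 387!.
v_47(387!) = 8

Legendre's formula: v_p(n!) = Σ_{k ≥ 1} ⌊n / p^k⌋. For p = 47, n = 387, the terms are:
  ⌊387/47^1⌋ = ⌊387/47⌋ = 8
(the next term ⌊387/47^2⌋ = 0, terminating the sum). Summing: v_47(387!) = 8 = 8.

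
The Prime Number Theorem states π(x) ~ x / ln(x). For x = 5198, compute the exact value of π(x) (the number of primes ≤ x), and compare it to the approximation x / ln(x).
π(5198) = 692;  x/ln(x) ≈ 607.52;  relative error ≈ 12.21%.

Directly count primes up to 5198: π(5198) = 692. The PNT approximation gives 5198/ln(5198) ≈ 5198/8.55603 ≈ 607.52. Relative error (π(x) − x/ln(x)) / π(x) ≈ 12.21%; the approximation is known to undercount slightly (Li(x) is a better estimate).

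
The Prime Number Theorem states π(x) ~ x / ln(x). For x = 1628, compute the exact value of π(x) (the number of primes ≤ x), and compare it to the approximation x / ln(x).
π(1628) = 258;  x/ln(x) ≈ 220.15;  relative error ≈ 14.67%.

Directly count primes up to 1628: π(1628) = 258. The PNT approximation gives 1628/ln(1628) ≈ 1628/7.39511 ≈ 220.15. Relative error (π(x) − x/ln(x)) / π(x) ≈ 14.67%; the approximation is known to undercount slightly (Li(x) is a better estimate).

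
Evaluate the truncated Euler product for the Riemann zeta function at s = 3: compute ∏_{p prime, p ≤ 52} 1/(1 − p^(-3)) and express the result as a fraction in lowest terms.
∏ = 1417934272824755236225375034446860319/1179638474528270622029363943840940032

The primes p ≤ 52 are [2, 3, 5, 7, 11, 13, 17, 19, 23, 29, 31, 37, 41, 43, 47]. For each prime, (1 − 1/p^3)^(-1) = p^3 / (p^3 − 1). The product is (1 − 1/2^3)^(-1), (1 − 1/3^3)^(-1), (1 − 1/5^3)^(-1), (1 − 1/7^3)^(-1), (1 − 1/11^3)^(-1), (1 − 1/13^3)^(-1), (1 − 1/17^3)^(-1), (1 − 1/19^3)^(-1), (1 − 1/23^3)^(-1), (1 − 1/29^3)^(-1), (1 − 1/31^3)^(-1), (1 − 1/37^3)^(-1), (1 − 1/41^3)^(-1), (1 − 1/43^3)^(-1), (1 − 1/47^3)^(-1) = ∏ p^3 / (p^3 − 1) = 1417934272824755236225375034446860319/1179638474528270622029363943840940032.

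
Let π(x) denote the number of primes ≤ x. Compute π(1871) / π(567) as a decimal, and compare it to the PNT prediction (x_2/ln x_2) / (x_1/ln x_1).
π(1871)/π(567) = 286/103 ≈ 2.7767;  PNT prediction ≈ 2.7769.

π(567) = 103 and π(1871) = 286, so π(1871)/π(567) ≈ 2.7767. The PNT-predicted ratio is (1871/ln(1871)) / (567/ln(567)) ≈ 2.7769. The two agree to within a few percent, as expected.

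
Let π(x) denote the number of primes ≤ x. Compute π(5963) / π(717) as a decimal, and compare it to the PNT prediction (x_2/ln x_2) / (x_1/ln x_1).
π(5963)/π(717) = 781/127 ≈ 6.1496;  PNT prediction ≈ 6.2901.

π(717) = 127 and π(5963) = 781, so π(5963)/π(717) ≈ 6.1496. The PNT-predicted ratio is (5963/ln(5963)) / (717/ln(717)) ≈ 6.2901. The two agree to within a few percent, as expected.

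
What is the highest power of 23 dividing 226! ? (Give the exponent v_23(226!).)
v_23(226!) = 9

Legendre's formula: v_p(n!) = Σ_{k ≥ 1} ⌊n / p^k⌋. For p = 23, n = 226, the terms are:
  ⌊226/23^1⌋ = ⌊226/23⌋ = 9
(the next term ⌊226/23^2⌋ = 0, terminating the sum). Summing: v_23(226!) = 9 = 9.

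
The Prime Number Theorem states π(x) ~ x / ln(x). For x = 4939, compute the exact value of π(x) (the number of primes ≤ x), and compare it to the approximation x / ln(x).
π(4939) = 660;  x/ln(x) ≈ 580.72;  relative error ≈ 12.01%.

Directly count primes up to 4939: π(4939) = 660. The PNT approximation gives 4939/ln(4939) ≈ 4939/8.50492 ≈ 580.72. Relative error (π(x) − x/ln(x)) / π(x) ≈ 12.01%; the approximation is known to undercount slightly (Li(x) is a better estimate).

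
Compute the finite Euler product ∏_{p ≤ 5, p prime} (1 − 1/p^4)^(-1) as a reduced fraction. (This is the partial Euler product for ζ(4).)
∏ = 225/208

The primes p ≤ 5 are [2, 3, 5]. For each prime, (1 − 1/p^4)^(-1) = p^4 / (p^4 − 1). The product is (1 − 1/2^4)^(-1), (1 − 1/3^4)^(-1), (1 − 1/5^4)^(-1) = ∏ p^4 / (p^4 − 1) = 225/208.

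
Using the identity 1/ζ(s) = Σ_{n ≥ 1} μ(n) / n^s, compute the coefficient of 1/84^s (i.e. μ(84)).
μ(84) = 0

Factor n = 84 = 2^2 · 3 · 7. μ(n) = 0 if any exponent ≥ 2 (not squarefree); otherwise μ(n) = (−1)^{ω(n)} where ω(n) is the number of distinct prime factors. Applying: μ(84) = 0.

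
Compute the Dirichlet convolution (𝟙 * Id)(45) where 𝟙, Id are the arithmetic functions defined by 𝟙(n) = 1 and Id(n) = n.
(𝟙 * Id)(45) = 78

Divisors of 45: [1, 3, 5, 9, 15, 45]. For each d | 45:
  d = 1: 𝟙(1) · Id(45/1) = 1 · 45 = 45
  d = 3: 𝟙(3) · Id(45/3) = 1 · 15 = 15
  d = 5: 𝟙(5) · Id(45/5) = 1 · 9 = 9
  d = 9: 𝟙(9) · Id(45/9) = 1 · 5 = 5
  d = 15: 𝟙(15) · Id(45/15) = 1 · 3 = 3
  d = 45: 𝟙(45) · Id(45/45) = 1 · 1 = 1
Summing: (𝟙 * Id)(45) = 45 + 15 + 9 + 5 + 3 + 1 = 78.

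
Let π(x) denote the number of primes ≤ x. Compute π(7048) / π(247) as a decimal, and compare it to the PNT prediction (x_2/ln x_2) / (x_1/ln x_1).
π(7048)/π(247) = 906/53 ≈ 17.0943;  PNT prediction ≈ 17.7425.

π(247) = 53 and π(7048) = 906, so π(7048)/π(247) ≈ 17.0943. The PNT-predicted ratio is (7048/ln(7048)) / (247/ln(247)) ≈ 17.7425. The two agree to within a few percent, as expected.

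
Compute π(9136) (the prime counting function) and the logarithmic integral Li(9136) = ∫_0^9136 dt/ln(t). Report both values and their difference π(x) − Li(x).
π(9136) = 1132;  Li(9136) ≈ 1151.87;  π(x) − Li(x) ≈ -19.87.

Direct count of primes ≤ 9136 gives π(9136) = 1132. Numerical evaluation of the logarithmic integral gives Li(9136) ≈ 1151.87. The difference π(x) − Li(x) ≈ -19.87 is typically negative for small/moderate x (Li(x) overestimates), though Littlewood's theorem shows this sign changes infinitely often.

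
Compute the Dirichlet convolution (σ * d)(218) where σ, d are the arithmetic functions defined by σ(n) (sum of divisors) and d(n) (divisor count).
(σ * d)(218) = 560

Divisors of 218: [1, 2, 109, 218]. For each d | 218:
  d = 1: σ(1) · d(218/1) = 1 · 4 = 4
  d = 2: σ(2) · d(218/2) = 3 · 2 = 6
  d = 109: σ(109) · d(218/109) = 110 · 2 = 220
  d = 218: σ(218) · d(218/218) = 330 · 1 = 330
Summing: (σ * d)(218) = 4 + 6 + 220 + 330 = 560.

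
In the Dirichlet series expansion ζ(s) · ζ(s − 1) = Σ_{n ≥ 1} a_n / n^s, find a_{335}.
σ(335) = 408

In the product (Σ m^0/m^s)(Σ k / k^s) = Σ (Σ_{d | n} d) / n^s, the coefficient of 1/n^s is σ(n) = Σ_{d | n} d. For n = 335, divisors are [1, 5, 67, 335]; summing: σ(335) = 408.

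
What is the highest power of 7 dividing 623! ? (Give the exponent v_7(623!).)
v_7(623!) = 102

Legendre's formula: v_p(n!) = Σ_{k ≥ 1} ⌊n / p^k⌋. For p = 7, n = 623, the terms are:
  ⌊623/7^1⌋ = ⌊623/7⌋ = 89
  ⌊623/7^2⌋ = ⌊623/49⌋ = 12
  ⌊623/7^3⌋ = ⌊623/343⌋ = 1
(the next term ⌊623/7^4⌋ = 0, terminating the sum). Summing: v_7(623!) = 89 + 12 + 1 = 102.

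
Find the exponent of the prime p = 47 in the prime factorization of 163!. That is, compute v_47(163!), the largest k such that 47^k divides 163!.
v_47(163!) = 3

Legendre's formula: v_p(n!) = Σ_{k ≥ 1} ⌊n / p^k⌋. For p = 47, n = 163, the terms are:
  ⌊163/47^1⌋ = ⌊163/47⌋ = 3
(the next term ⌊163/47^2⌋ = 0, terminating the sum). Summing: v_47(163!) = 3 = 3.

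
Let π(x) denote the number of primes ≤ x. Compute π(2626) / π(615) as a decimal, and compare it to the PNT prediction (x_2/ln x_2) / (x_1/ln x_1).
π(2626)/π(615) = 381/112 ≈ 3.4018;  PNT prediction ≈ 3.4827.

π(615) = 112 and π(2626) = 381, so π(2626)/π(615) ≈ 3.4018. The PNT-predicted ratio is (2626/ln(2626)) / (615/ln(615)) ≈ 3.4827. The two agree to within a few percent, as expected.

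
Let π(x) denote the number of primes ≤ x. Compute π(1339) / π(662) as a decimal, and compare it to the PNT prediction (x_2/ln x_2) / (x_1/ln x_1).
π(1339)/π(662) = 217/121 ≈ 1.7934;  PNT prediction ≈ 1.8248.

π(662) = 121 and π(1339) = 217, so π(1339)/π(662) ≈ 1.7934. The PNT-predicted ratio is (1339/ln(1339)) / (662/ln(662)) ≈ 1.8248. The two agree to within a few percent, as expected.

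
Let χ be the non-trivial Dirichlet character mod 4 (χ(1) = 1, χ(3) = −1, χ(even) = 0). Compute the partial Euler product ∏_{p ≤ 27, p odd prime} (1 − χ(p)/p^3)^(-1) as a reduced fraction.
∏ = 177358697820836675/183046656872153088

The odd primes p ≤ 27 are [3, 5, 7, 11, 13, 17, 19, 23]. For each, χ(p) = 1 if p ≡ 1 mod 4, χ(p) = −1 if p ≡ 3 mod 4. Taking (1 − χ(p)/p^3)^(-1) = p^3/(p^3 − χ(p)): (1 − (-1)/3^3)^(-1) · (1 − (1)/5^3)^(-1) · (1 − (-1)/7^3)^(-1) · (1 − (-1)/11^3)^(-1) · (1 − (1)/13^3)^(-1) · (1 − (1)/17^3)^(-1) · (1 − (-1)/19^3)^(-1) · (1 − (-1)/23^3)^(-1) = 177358697820836675/183046656872153088.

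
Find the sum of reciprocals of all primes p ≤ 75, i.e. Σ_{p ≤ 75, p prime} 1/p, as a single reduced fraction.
Σ 1/p = 71544353681891529224514036059/40729680599249024150621323470

π(75) = 21, so the primes ≤ 75 are [2, 3, 5, 7, 11, 13, 17, 19, 23, 29, 31, 37, 41, 43, 47, 53, 59, 61, 67, 71, 73]. Summing 1/p over these primes: 71544353681891529224514036059/40729680599249024150621323470 ≈ 1.7566. Mertens estimate ln ln(75) + 0.2615 ≈ 1.7242.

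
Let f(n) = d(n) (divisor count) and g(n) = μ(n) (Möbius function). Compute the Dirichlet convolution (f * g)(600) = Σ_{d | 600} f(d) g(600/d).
(d * μ)(600) = 1

Divisors of 600: [1, 2, 3, 4, 5, 6, 8, 10, 12, 15, 20, 24, 25, 30, 40, 50, 60, 75, 100, 120, 150, 200, 300, 600]. For each d | 600:
  d = 1: d(1) · μ(600/1) = 1 · 0 = 0
  d = 2: d(2) · μ(600/2) = 2 · 0 = 0
  d = 3: d(3) · μ(600/3) = 2 · 0 = 0
  d = 4: d(4) · μ(600/4) = 3 · 0 = 0
  d = 5: d(5) · μ(600/5) = 2 · 0 = 0
  d = 6: d(6) · μ(600/6) = 4 · 0 = 0
  d = 8: d(8) · μ(600/8) = 4 · 0 = 0
  d = 10: d(10) · μ(600/10) = 4 · 0 = 0
  d = 12: d(12) · μ(600/12) = 6 · 0 = 0
  d = 15: d(15) · μ(600/15) = 4 · 0 = 0
  d = 20: d(20) · μ(600/20) = 6 · -1 = -6
  d = 24: d(24) · μ(600/24) = 8 · 0 = 0
  d = 25: d(25) · μ(600/25) = 3 · 0 = 0
  d = 30: d(30) · μ(600/30) = 8 · 0 = 0
  d = 40: d(40) · μ(600/40) = 8 · 1 = 8
  d = 50: d(50) · μ(600/50) = 6 · 0 = 0
  d = 60: d(60) · μ(600/60) = 12 · 1 = 12
  d = 75: d(75) · μ(600/75) = 6 · 0 = 0
  d = 100: d(100) · μ(600/100) = 9 · 1 = 9
  d = 120: d(120) · μ(600/120) = 16 · -1 = -16
  d = 150: d(150) · μ(600/150) = 12 · 0 = 0
  d = 200: d(200) · μ(600/200) = 12 · -1 = -12
  d = 300: d(300) · μ(600/300) = 18 · -1 = -18
  d = 600: d(600) · μ(600/600) = 24 · 1 = 24
Summing: (d * μ)(600) = 0 + 0 + 0 + 0 + 0 + 0 + 0 + 0 + 0 + 0 + -6 + 0 + 0 + 0 + 8 + 0 + 12 + 0 + 9 + -16 + 0 + -12 + -18 + 24 = 1.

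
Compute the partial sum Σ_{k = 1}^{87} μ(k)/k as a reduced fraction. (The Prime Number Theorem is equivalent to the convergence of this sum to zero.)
Σ μ(k)/k = 2609341595728673683821147444809/267064515689275851355624017992790

Values of μ(k) for 1 ≤ k ≤ 87: μ(1) = 1, μ(2) = -1, μ(3) = -1, μ(5) = -1, μ(6) = 1, μ(7) = -1, μ(10) = 1, μ(11) = -1, μ(13) = -1, μ(14) = 1, μ(15) = 1, μ(17) = -1, μ(19) = -1, μ(21) = 1, μ(22) = 1, μ(23) = -1, μ(26) = 1, μ(29) = -1, μ(30) = -1, μ(31) = -1, μ(33) = 1, μ(34) = 1, μ(35) = 1, μ(37) = -1, μ(38) = 1, μ(39) = 1, μ(41) = -1, μ(42) = -1, μ(43) = -1, μ(46) = 1, μ(47) = -1, μ(51) = 1, μ(53) = -1, μ(55) = 1, μ(57) = 1, μ(58) = 1, μ(59) = -1, μ(61) = -1, μ(62) = 1, μ(65) = 1, μ(66) = -1, μ(67) = -1, μ(69) = 1, μ(70) = -1, μ(71) = -1, μ(73) = -1, μ(74) = 1, μ(77) = 1, μ(78) = -1, μ(79) = -1, μ(82) = 1, μ(83) = -1, μ(85) = 1, μ(86) = 1, μ(87) = 1, with μ = 0 on non-squarefree integers. Summing μ(k)/k for k where μ(k) ≠ 0 gives 2609341595728673683821147444809/267064515689275851355624017992790 ≈ 0.0098. (PNT ⟺ this sum → 0 as n → ∞.)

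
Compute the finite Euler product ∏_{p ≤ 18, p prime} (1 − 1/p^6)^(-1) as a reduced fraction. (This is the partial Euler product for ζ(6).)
∏ = 3816568575537013278125/3751506094174038687744

The primes p ≤ 18 are [2, 3, 5, 7, 11, 13, 17]. For each prime, (1 − 1/p^6)^(-1) = p^6 / (p^6 − 1). The product is (1 − 1/2^6)^(-1), (1 − 1/3^6)^(-1), (1 − 1/5^6)^(-1), (1 − 1/7^6)^(-1), (1 − 1/11^6)^(-1), (1 − 1/13^6)^(-1), (1 − 1/17^6)^(-1) = ∏ p^6 / (p^6 − 1) = 3816568575537013278125/3751506094174038687744.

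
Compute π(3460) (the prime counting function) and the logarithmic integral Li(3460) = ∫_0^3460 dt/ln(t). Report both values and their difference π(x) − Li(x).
π(3460) = 483;  Li(3460) ≈ 499.70;  π(x) − Li(x) ≈ -16.70.

Direct count of primes ≤ 3460 gives π(3460) = 483. Numerical evaluation of the logarithmic integral gives Li(3460) ≈ 499.70. The difference π(x) − Li(x) ≈ -16.70 is typically negative for small/moderate x (Li(x) overestimates), though Littlewood's theorem shows this sign changes infinitely often.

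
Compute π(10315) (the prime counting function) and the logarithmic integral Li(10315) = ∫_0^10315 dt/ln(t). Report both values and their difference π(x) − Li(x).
π(10315) = 1265;  Li(10315) ≈ 1280.28;  π(x) − Li(x) ≈ -15.28.

Direct count of primes ≤ 10315 gives π(10315) = 1265. Numerical evaluation of the logarithmic integral gives Li(10315) ≈ 1280.28. The difference π(x) − Li(x) ≈ -15.28 is typically negative for small/moderate x (Li(x) overestimates), though Littlewood's theorem shows this sign changes infinitely often.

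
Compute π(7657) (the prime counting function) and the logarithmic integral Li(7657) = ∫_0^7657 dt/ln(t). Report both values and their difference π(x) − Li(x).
π(7657) = 971;  Li(7657) ≈ 988.16;  π(x) − Li(x) ≈ -17.16.

Direct count of primes ≤ 7657 gives π(7657) = 971. Numerical evaluation of the logarithmic integral gives Li(7657) ≈ 988.16. The difference π(x) − Li(x) ≈ -17.16 is typically negative for small/moderate x (Li(x) overestimates), though Littlewood's theorem shows this sign changes infinitely often.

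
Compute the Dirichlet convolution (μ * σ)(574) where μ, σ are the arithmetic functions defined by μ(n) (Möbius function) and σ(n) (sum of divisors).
(μ * σ)(574) = 574

Divisors of 574: [1, 2, 7, 14, 41, 82, 287, 574]. For each d | 574:
  d = 1: μ(1) · σ(574/1) = 1 · 1008 = 1008
  d = 2: μ(2) · σ(574/2) = -1 · 336 = -336
  d = 7: μ(7) · σ(574/7) = -1 · 126 = -126
  d = 14: μ(14) · σ(574/14) = 1 · 42 = 42
  d = 41: μ(41) · σ(574/41) = -1 · 24 = -24
  d = 82: μ(82) · σ(574/82) = 1 · 8 = 8
  d = 287: μ(287) · σ(574/287) = 1 · 3 = 3
  d = 574: μ(574) · σ(574/574) = -1 · 1 = -1
Summing: (μ * σ)(574) = 1008 + -336 + -126 + 42 + -24 + 8 + 3 + -1 = 574.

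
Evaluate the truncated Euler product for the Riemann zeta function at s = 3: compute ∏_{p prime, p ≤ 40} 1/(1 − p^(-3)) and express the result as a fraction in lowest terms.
∏ = 10604865228312139577609245/8822952261265821355966464

The primes p ≤ 40 are [2, 3, 5, 7, 11, 13, 17, 19, 23, 29, 31, 37]. For each prime, (1 − 1/p^3)^(-1) = p^3 / (p^3 − 1). The product is (1 − 1/2^3)^(-1), (1 − 1/3^3)^(-1), (1 − 1/5^3)^(-1), (1 − 1/7^3)^(-1), (1 − 1/11^3)^(-1), (1 − 1/13^3)^(-1), (1 − 1/17^3)^(-1), (1 − 1/19^3)^(-1), (1 − 1/23^3)^(-1), (1 − 1/29^3)^(-1), (1 − 1/31^3)^(-1), (1 − 1/37^3)^(-1) = ∏ p^3 / (p^3 − 1) = 10604865228312139577609245/8822952261265821355966464.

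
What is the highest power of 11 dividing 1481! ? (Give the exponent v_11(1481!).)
v_11(1481!) = 147

Legendre's formula: v_p(n!) = Σ_{k ≥ 1} ⌊n / p^k⌋. For p = 11, n = 1481, the terms are:
  ⌊1481/11^1⌋ = ⌊1481/11⌋ = 134
  ⌊1481/11^2⌋ = ⌊1481/121⌋ = 12
  ⌊1481/11^3⌋ = ⌊1481/1331⌋ = 1
(the next term ⌊1481/11^4⌋ = 0, terminating the sum). Summing: v_11(1481!) = 134 + 12 + 1 = 147.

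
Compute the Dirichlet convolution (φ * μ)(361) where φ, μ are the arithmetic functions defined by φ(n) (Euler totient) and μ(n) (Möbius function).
(φ * μ)(361) = 324

Divisors of 361: [1, 19, 361]. For each d | 361:
  d = 1: φ(1) · μ(361/1) = 1 · 0 = 0
  d = 19: φ(19) · μ(361/19) = 18 · -1 = -18
  d = 361: φ(361) · μ(361/361) = 342 · 1 = 342
Summing: (φ * μ)(361) = 0 + -18 + 342 = 324.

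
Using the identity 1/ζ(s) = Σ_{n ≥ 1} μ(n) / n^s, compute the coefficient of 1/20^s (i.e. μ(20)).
μ(20) = 0

Factor n = 20 = 2^2 · 5. μ(n) = 0 if any exponent ≥ 2 (not squarefree); otherwise μ(n) = (−1)^{ω(n)} where ω(n) is the number of distinct prime factors. Applying: μ(20) = 0.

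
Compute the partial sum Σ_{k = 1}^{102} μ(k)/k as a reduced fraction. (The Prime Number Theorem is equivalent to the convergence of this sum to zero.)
Σ μ(k)/k = 2660830183286759736179348593747906673/232862364358497360900063316880507363070

Values of μ(k) for 1 ≤ k ≤ 102: μ(1) = 1, μ(2) = -1, μ(3) = -1, μ(5) = -1, μ(6) = 1, μ(7) = -1, μ(10) = 1, μ(11) = -1, μ(13) = -1, μ(14) = 1, μ(15) = 1, μ(17) = -1, μ(19) = -1, μ(21) = 1, μ(22) = 1, μ(23) = -1, μ(26) = 1, μ(29) = -1, μ(30) = -1, μ(31) = -1, μ(33) = 1, μ(34) = 1, μ(35) = 1, μ(37) = -1, μ(38) = 1, μ(39) = 1, μ(41) = -1, μ(42) = -1, μ(43) = -1, μ(46) = 1, μ(47) = -1, μ(51) = 1, μ(53) = -1, μ(55) = 1, μ(57) = 1, μ(58) = 1, μ(59) = -1, μ(61) = -1, μ(62) = 1, μ(65) = 1, μ(66) = -1, μ(67) = -1, μ(69) = 1, μ(70) = -1, μ(71) = -1, μ(73) = -1, μ(74) = 1, μ(77) = 1, μ(78) = -1, μ(79) = -1, μ(82) = 1, μ(83) = -1, μ(85) = 1, μ(86) = 1, μ(87) = 1, μ(89) = -1, μ(91) = 1, μ(93) = 1, μ(94) = 1, μ(95) = 1, μ(97) = -1, μ(101) = -1, μ(102) = -1, with μ = 0 on non-squarefree integers. Summing μ(k)/k for k where μ(k) ≠ 0 gives 2660830183286759736179348593747906673/232862364358497360900063316880507363070 ≈ 0.0114. (PNT ⟺ this sum → 0 as n → ∞.)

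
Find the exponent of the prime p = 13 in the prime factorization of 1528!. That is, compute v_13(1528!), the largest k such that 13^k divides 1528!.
v_13(1528!) = 126

Legendre's formula: v_p(n!) = Σ_{k ≥ 1} ⌊n / p^k⌋. For p = 13, n = 1528, the terms are:
  ⌊1528/13^1⌋ = ⌊1528/13⌋ = 117
  ⌊1528/13^2⌋ = ⌊1528/169⌋ = 9
(the next term ⌊1528/13^3⌋ = 0, terminating the sum). Summing: v_13(1528!) = 117 + 9 = 126.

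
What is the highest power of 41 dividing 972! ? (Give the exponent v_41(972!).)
v_41(972!) = 23

Legendre's formula: v_p(n!) = Σ_{k ≥ 1} ⌊n / p^k⌋. For p = 41, n = 972, the terms are:
  ⌊972/41^1⌋ = ⌊972/41⌋ = 23
(the next term ⌊972/41^2⌋ = 0, terminating the sum). Summing: v_41(972!) = 23 = 23.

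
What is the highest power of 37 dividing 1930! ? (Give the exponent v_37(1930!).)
v_37(1930!) = 53

Legendre's formula: v_p(n!) = Σ_{k ≥ 1} ⌊n / p^k⌋. For p = 37, n = 1930, the terms are:
  ⌊1930/37^1⌋ = ⌊1930/37⌋ = 52
  ⌊1930/37^2⌋ = ⌊1930/1369⌋ = 1
(the next term ⌊1930/37^3⌋ = 0, terminating the sum). Summing: v_37(1930!) = 52 + 1 = 53.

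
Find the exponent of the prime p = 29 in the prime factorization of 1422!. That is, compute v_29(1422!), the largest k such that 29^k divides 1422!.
v_29(1422!) = 50

Legendre's formula: v_p(n!) = Σ_{k ≥ 1} ⌊n / p^k⌋. For p = 29, n = 1422, the terms are:
  ⌊1422/29^1⌋ = ⌊1422/29⌋ = 49
  ⌊1422/29^2⌋ = ⌊1422/841⌋ = 1
(the next term ⌊1422/29^3⌋ = 0, terminating the sum). Summing: v_29(1422!) = 49 + 1 = 50.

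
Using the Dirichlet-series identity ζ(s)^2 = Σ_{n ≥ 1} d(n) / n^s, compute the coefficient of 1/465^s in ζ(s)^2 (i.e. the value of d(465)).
d(465) = 8

ζ(s)^2 = (Σ 1/m^s)(Σ 1/k^s). The coefficient of 1/n^s in the product is the number of ordered pairs (m, k) with mk = n, which equals d(n). For n = 465, divisors are [1, 3, 5, 15, 31, 93, 155, 465], so d(465) = 8.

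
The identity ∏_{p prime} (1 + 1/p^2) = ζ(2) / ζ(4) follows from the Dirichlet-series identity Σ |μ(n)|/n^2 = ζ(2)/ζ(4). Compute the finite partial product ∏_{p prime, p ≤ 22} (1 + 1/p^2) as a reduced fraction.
∏ = 6403780000/4257193941

The primes p ≤ 22 are [2, 3, 5, 7, 11, 13, 17, 19]. For each, (1 + 1/p^2) = (p^2 + 1)/p^2. Multiplying these fractions over p ∈ [2, 3, 5, 7, 11, 13, 17, 19] gives 6403780000/4257193941. (In the limit P → ∞ this tends to ζ(2)/ζ(4).)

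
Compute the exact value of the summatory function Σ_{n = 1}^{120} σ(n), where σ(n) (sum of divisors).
Σ_{n ≤ 120} σ(n) = 11973

Compute σ(n) for each 1 ≤ n ≤ 120: σ(1) = 1, σ(2) = 3, σ(3) = 4, σ(4) = 7, σ(5) = 6, σ(6) = 12, σ(7) = 8, σ(8) = 15, σ(9) = 13, σ(10) = 18, σ(11) = 12, σ(12) = 28, σ(13) = 14, σ(14) = 24, σ(15) = 24, σ(16) = 31, σ(17) = 18, σ(18) = 39, σ(19) = 20, σ(20) = 42, σ(21) = 32, σ(22) = 36, σ(23) = 24, σ(24) = 60, σ(25) = 31, σ(26) = 42, σ(27) = 40, σ(28) = 56, σ(29) = 30, σ(30) = 72, σ(31) = 32, σ(32) = 63, σ(33) = 48, σ(34) = 54, σ(35) = 48, σ(36) = 91, σ(37) = 38, σ(38) = 60, σ(39) = 56, σ(40) = 90, σ(41) = 42, σ(42) = 96, σ(43) = 44, σ(44) = 84, σ(45) = 78, σ(46) = 72, σ(47) = 48, σ(48) = 124, σ(49) = 57, σ(50) = 93, σ(51) = 72, σ(52) = 98, σ(53) = 54, σ(54) = 120, σ(55) = 72, σ(56) = 120, σ(57) = 80, σ(58) = 90, σ(59) = 60, σ(60) = 168, σ(61) = 62, σ(62) = 96, σ(63) = 104, σ(64) = 127, σ(65) = 84, σ(66) = 144, σ(67) = 68, σ(68) = 126, σ(69) = 96, σ(70) = 144, σ(71) = 72, σ(72) = 195, σ(73) = 74, σ(74) = 114, σ(75) = 124, σ(76) = 140, σ(77) = 96, σ(78) = 168, σ(79) = 80, σ(80) = 186, σ(81) = 121, σ(82) = 126, σ(83) = 84, σ(84) = 224, σ(85) = 108, σ(86) = 132, σ(87) = 120, σ(88) = 180, σ(89) = 90, σ(90) = 234, σ(91) = 112, σ(92) = 168, σ(93) = 128, σ(94) = 144, σ(95) = 120, σ(96) = 252, σ(97) = 98, σ(98) = 171, σ(99) = 156, σ(100) = 217, σ(101) = 102, σ(102) = 216, σ(103) = 104, σ(104) = 210, σ(105) = 192, σ(106) = 162, σ(107) = 108, σ(108) = 280, σ(109) = 110, σ(110) = 216, σ(111) = 152, σ(112) = 248, σ(113) = 114, σ(114) = 240, σ(115) = 144, σ(116) = 210, σ(117) = 182, σ(118) = 180, σ(119) = 144, σ(120) = 360. Summing all 120 values: 11973. (Average order: Σ_{n ≤ x} σ(n) ~ (π²/12) x². For x = 120, (π²/12)·120² ≈ 11843.53.)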